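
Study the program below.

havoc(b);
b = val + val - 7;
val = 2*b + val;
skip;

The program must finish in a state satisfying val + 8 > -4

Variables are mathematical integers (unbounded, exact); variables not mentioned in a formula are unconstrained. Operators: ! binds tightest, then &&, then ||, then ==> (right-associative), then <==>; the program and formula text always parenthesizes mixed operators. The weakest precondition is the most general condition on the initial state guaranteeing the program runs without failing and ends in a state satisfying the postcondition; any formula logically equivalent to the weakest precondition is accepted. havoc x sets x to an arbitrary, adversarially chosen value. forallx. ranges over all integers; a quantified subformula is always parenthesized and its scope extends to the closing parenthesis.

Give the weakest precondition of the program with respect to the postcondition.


Working backward. After the program, the postcondition val + 8 > -4 must hold; in canonical form it is val > -12.
Before skip: val > -12
Before val := 2*b + val: 2*b + val > -12
Before b := val + val - 7: 5*val > 2
Before havoc b: 5*val > 2
Answer: WP = 5*val > 2


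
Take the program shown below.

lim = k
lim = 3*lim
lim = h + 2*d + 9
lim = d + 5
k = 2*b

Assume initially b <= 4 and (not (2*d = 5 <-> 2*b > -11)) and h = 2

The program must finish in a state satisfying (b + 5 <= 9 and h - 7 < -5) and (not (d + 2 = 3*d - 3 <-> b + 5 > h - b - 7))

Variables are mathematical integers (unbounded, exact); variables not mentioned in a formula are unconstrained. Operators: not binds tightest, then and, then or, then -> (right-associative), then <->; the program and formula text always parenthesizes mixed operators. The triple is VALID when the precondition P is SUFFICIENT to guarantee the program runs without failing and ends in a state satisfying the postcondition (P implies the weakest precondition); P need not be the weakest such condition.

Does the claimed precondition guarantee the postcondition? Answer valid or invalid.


Working backward. After the program, the postcondition (b + 5 <= 9 and h - 7 < -5) and (not (d + 2 = 3*d - 3 <-> b + 5 > h - b - 7)) must hold; in canonical form it is b <= 4 and h < 2 and (not (2*d = 5 <-> 2*b > h - 12)).
Before k := 2*b: b <= 4 and h < 2 and (not (2*d = 5 <-> 2*b > h - 12))
Before lim := d + 5: b <= 4 and h < 2 and (not (2*d = 5 <-> 2*b > h - 12))
Before lim := h + 2*d + 9: b <= 4 and h < 2 and (not (2*d = 5 <-> 2*b > h - 12))
Before lim := 3*lim: b <= 4 and h < 2 and (not (2*d = 5 <-> 2*b > h - 12))
Before lim := k: b <= 4 and h < 2 and (not (2*d = 5 <-> 2*b > h - 12))
The weakest precondition is b <= 4 and h < 2 and (not (2*d = 5 <-> 2*b > h - 12)).
Check whether b <= 4 and (not (2*d = 5 <-> 2*b > -11)) and h = 2 implies it.
Countermodel: at the initial state b = -5, d = 0, h = 2, the precondition holds but the weakest precondition fails.
Answer: invalid


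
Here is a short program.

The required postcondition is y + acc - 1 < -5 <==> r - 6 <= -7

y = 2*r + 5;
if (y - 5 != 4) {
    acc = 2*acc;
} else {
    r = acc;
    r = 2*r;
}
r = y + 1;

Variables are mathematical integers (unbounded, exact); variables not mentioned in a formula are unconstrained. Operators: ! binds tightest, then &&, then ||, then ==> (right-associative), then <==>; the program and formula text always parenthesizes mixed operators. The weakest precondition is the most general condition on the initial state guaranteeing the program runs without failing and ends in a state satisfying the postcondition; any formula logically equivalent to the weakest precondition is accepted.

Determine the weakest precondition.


Working backward. After the program, the postcondition y + acc - 1 < -5 <==> r - 6 <= -7 must hold; in canonical form it is acc + y < -4 <==> r <= -1.
Before r := y + 1: acc + y < -4 <==> y <= -2
Then branch requires 2*acc + y < -4 <==> y <= -2; else branch requires acc + y < -4 <==> y <= -2.
Before the if: (y != 9 ==> (2*acc + y < -4 <==> y <= -2)) && ((!(y != 9)) ==> (acc + y < -4 <==> y <= -2))
Before y := 2*r + 5: (2*r != 4 ==> (2*acc + 2*r < -9 <==> 2*r <= -7)) && ((!(2*r != 4)) ==> (acc + 2*r < -9 <==> 2*r <= -7))
Answer: WP = (2*r != 4 ==> (2*acc + 2*r < -9 <==> 2*r <= -7)) && ((!(2*r != 4)) ==> (acc + 2*r < -9 <==> 2*r <= -7))


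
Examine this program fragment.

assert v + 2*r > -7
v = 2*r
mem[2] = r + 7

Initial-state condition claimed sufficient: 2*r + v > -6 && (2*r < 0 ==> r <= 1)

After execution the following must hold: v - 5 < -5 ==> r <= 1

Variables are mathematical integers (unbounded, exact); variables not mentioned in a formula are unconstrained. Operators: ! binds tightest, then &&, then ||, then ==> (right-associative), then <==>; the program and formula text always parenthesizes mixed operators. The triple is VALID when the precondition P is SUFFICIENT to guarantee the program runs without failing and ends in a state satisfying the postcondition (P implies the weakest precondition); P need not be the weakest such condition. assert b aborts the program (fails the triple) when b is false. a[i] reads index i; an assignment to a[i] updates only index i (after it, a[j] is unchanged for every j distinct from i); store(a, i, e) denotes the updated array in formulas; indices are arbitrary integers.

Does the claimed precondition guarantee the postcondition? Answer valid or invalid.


Working backward. After the program, the postcondition v - 5 < -5 ==> r <= 1 must hold; in canonical form it is v < 0 ==> r <= 1.
Before mem[2] := r + 7: v < 0 ==> r <= 1
Before v := 2*r: 2*r < 0 ==> r <= 1
Before assert v + 2*r > -7: 2*r + v > -7 && (2*r < 0 ==> r <= 1)
The weakest precondition is 2*r + v > -7 && (2*r < 0 ==> r <= 1).
Check whether 2*r + v > -6 && (2*r < 0 ==> r <= 1) implies it.
Every state satisfying the precondition satisfies the weakest precondition: the implication holds.
Answer: valid


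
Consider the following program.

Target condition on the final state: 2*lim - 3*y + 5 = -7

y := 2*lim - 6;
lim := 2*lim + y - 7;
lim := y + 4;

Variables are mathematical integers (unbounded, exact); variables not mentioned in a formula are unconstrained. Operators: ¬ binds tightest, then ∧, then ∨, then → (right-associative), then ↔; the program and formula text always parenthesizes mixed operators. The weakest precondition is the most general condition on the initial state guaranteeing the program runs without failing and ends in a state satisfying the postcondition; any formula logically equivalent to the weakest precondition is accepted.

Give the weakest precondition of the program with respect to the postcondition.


Working backward. After the program, the postcondition 2*lim - 3*y + 5 = -7 must hold; in canonical form it is 2*lim = 3*y - 12.
Before lim := y + 4: y = 20
Before lim := 2*lim + y - 7: y = 20
Before y := 2*lim - 6: 2*lim = 26
Answer: WP = 2*lim = 26


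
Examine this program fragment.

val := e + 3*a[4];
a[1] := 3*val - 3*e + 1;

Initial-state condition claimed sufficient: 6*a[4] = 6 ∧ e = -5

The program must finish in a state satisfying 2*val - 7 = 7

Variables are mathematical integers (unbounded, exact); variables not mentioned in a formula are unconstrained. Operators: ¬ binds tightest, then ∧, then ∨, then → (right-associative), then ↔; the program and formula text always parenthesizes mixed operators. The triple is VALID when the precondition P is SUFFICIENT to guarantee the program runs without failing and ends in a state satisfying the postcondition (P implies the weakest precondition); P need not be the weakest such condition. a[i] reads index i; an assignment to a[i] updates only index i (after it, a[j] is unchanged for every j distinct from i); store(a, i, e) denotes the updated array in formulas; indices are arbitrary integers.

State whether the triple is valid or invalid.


Working backward. After the program, the postcondition 2*val - 7 = 7 must hold; in canonical form it is 2*val = 14.
Before a[1] := 3*val - 3*e + 1: 2*val = 14
Before val := e + 3*a[4]: 6*a[4] + 2*e = 14
The weakest precondition is 6*a[4] + 2*e = 14.
Check whether 6*a[4] = 6 ∧ e = -5 implies it.
Countermodel: at the initial state a = {[4] = 1, elsewhere 1}, e = -5, the precondition holds but the weakest precondition fails.
Answer: invalid


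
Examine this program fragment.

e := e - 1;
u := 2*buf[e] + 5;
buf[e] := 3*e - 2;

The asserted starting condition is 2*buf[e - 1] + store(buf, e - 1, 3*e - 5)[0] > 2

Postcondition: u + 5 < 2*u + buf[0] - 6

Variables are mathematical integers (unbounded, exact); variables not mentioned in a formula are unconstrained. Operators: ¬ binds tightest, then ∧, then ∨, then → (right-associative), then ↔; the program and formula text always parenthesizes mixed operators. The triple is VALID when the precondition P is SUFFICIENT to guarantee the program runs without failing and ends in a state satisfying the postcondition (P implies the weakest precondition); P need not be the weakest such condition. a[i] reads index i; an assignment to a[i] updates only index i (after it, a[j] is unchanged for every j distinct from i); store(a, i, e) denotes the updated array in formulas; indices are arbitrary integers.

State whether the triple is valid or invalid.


Working backward. After the program, the postcondition u + 5 < 2*u + buf[0] - 6 must hold; in canonical form it is buf[0] + u > 11.
Before buf[e] := 3*e - 2: store(buf, e, 3*e - 2)[0] + u > 11
Before u := 2*buf[e] + 5: 2*buf[e] + store(buf, e, 3*e - 2)[0] > 6
Before e := e - 1: 2*buf[e - 1] + store(buf, e - 1, 3*e - 5)[0] > 6
The weakest precondition is 2*buf[e - 1] + store(buf, e - 1, 3*e - 5)[0] > 6.
Check whether 2*buf[e - 1] + store(buf, e - 1, 3*e - 5)[0] > 2 implies it.
Countermodel: at the initial state buf = {[-1] = -15519, [0] = 31041, elsewhere 2}, e = 0, the precondition holds but the weakest precondition fails.
Answer: invalid


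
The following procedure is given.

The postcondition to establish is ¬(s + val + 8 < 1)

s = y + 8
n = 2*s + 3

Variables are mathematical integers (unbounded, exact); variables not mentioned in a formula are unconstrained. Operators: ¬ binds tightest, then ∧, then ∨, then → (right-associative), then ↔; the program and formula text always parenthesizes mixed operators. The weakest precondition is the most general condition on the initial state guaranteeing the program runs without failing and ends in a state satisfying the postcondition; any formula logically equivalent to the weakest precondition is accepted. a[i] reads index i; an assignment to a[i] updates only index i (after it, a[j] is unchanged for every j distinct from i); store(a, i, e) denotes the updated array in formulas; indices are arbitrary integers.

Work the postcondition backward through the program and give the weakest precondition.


Working backward. After the program, the postcondition ¬(s + val + 8 < 1) must hold; in canonical form it is ¬(s + val < -7).
Before n := 2*s + 3: ¬(s + val < -7)
Before s := y + 8: ¬(val + y < -15)
Answer: WP = ¬(val + y < -15)


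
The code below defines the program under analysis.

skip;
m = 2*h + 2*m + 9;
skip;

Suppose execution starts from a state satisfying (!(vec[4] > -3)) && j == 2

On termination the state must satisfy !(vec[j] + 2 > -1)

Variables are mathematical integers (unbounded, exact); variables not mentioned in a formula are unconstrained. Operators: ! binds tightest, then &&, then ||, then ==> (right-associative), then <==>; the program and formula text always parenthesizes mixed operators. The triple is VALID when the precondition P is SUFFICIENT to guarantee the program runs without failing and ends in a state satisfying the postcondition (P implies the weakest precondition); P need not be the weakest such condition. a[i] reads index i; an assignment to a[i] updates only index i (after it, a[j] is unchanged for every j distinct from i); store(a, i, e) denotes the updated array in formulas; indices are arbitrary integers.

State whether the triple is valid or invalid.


Working backward. After the program, the postcondition !(vec[j] + 2 > -1) must hold; in canonical form it is !(vec[j] > -3).
Before skip: !(vec[j] > -3)
Before m := 2*h + 2*m + 9: !(vec[j] > -3)
Before skip: !(vec[j] > -3)
The weakest precondition is !(vec[j] > -3).
Check whether (!(vec[4] > -3)) && j == 2 implies it.
Countermodel: at the initial state j = 2, vec = {[2] = 0, [4] = -3, elsewhere -3}, the precondition holds but the weakest precondition fails.
Answer: invalid


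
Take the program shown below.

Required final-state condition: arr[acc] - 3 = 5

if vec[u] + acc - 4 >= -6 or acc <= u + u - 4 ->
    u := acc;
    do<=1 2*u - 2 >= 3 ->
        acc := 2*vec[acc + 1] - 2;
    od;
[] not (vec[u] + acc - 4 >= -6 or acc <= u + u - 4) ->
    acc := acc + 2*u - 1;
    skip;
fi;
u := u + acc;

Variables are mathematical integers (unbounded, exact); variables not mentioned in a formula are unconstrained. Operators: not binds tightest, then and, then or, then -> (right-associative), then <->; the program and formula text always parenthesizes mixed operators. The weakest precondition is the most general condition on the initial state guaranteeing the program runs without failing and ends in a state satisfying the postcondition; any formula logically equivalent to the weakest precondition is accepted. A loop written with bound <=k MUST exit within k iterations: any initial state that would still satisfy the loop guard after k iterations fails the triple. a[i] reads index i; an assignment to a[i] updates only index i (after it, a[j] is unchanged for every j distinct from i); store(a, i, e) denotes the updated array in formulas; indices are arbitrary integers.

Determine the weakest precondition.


Working backward. After the program, the postcondition arr[acc] - 3 = 5 must hold; in canonical form it is arr[acc] = 8.
Before u := u + acc: arr[acc] = 8
Then branch requires (2*acc >= 5 -> ((not (2*acc >= 5)) and arr[2*vec[acc + 1] - 2] = 8)) and ((not (2*acc >= 5)) -> arr[acc] = 8); else branch requires arr[acc + 2*u - 1] = 8.
Before the if: ((vec[u] + acc >= -2 or acc <= 2*u - 4) -> ((2*acc >= 5 -> ((not (2*acc >= 5)) and arr[2*vec[acc + 1] - 2] = 8)) and ((not (2*acc >= 5)) -> arr[acc] = 8))) and ((not (vec[u] + acc >= -2 or acc <= 2*u - 4)) -> arr[acc + 2*u - 1] = 8)
Answer: WP = ((vec[u] + acc >= -2 or acc <= 2*u - 4) -> ((2*acc >= 5 -> ((not (2*acc >= 5)) and arr[2*vec[acc + 1] - 2] = 8)) and ((not (2*acc >= 5)) -> arr[acc] = 8))) and ((not (vec[u] + acc >= -2 or acc <= 2*u - 4)) -> arr[acc + 2*u - 1] = 8)


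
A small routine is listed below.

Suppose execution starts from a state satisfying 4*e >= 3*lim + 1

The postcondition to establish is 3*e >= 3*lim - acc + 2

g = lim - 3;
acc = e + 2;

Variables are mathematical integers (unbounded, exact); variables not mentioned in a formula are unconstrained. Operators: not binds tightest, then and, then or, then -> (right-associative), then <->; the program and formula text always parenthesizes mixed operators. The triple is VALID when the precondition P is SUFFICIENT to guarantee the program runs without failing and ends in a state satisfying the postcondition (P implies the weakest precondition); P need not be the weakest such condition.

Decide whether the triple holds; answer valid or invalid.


Working backward. After the program, the postcondition 3*e >= 3*lim - acc + 2 must hold; in canonical form it is acc + 3*e >= 3*lim + 2.
Before acc := e + 2: 4*e >= 3*lim
Before g := lim - 3: 4*e >= 3*lim
The weakest precondition is 4*e >= 3*lim.
Check whether 4*e >= 3*lim + 1 implies it.
Every state satisfying the precondition satisfies the weakest precondition: the implication holds.
Answer: valid


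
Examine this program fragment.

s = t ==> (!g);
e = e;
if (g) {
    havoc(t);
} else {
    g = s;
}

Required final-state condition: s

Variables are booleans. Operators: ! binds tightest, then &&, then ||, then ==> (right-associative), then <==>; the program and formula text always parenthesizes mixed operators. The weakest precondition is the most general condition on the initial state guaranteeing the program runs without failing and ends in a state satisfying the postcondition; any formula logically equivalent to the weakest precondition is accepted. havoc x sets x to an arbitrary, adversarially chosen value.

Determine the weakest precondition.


Working backward. After the program, s must hold.
Then branch requires s; else branch requires s.
Before the if: (g ==> s) && ((!g) ==> s)
Before e := e: (g ==> s) && ((!g) ==> s)
Before s := t ==> (!g): (g ==> (t ==> (!g))) && ((!g) ==> (t ==> (!g)))
Answer: WP = (g ==> (t ==> (!g))) && ((!g) ==> (t ==> (!g)))


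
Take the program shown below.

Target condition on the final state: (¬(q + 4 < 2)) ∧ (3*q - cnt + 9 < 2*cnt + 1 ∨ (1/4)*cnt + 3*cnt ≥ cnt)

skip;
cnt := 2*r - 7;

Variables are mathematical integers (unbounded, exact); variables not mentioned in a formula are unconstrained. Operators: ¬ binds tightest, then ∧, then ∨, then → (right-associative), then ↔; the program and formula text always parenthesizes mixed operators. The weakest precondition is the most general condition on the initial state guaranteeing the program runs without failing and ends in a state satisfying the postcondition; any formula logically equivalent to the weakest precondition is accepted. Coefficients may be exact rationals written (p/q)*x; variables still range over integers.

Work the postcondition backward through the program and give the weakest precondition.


Working backward. After the program, the postcondition (¬(q + 4 < 2)) ∧ (3*q - cnt + 9 < 2*cnt + 1 ∨ (1/4)*cnt + 3*cnt ≥ cnt) must hold; in canonical form it is (¬(q < -2)) ∧ (3*q < 3*cnt - 8 ∨ (9/4)*cnt ≥ 0).
Before cnt := 2*r - 7: (¬(q < -2)) ∧ (3*q < 6*r - 29 ∨ (9/2)*r ≥ 63/4)
Before skip: (¬(q < -2)) ∧ (3*q < 6*r - 29 ∨ (9/2)*r ≥ 63/4)
Answer: WP = (¬(q < -2)) ∧ (3*q < 6*r - 29 ∨ (9/2)*r ≥ 63/4)


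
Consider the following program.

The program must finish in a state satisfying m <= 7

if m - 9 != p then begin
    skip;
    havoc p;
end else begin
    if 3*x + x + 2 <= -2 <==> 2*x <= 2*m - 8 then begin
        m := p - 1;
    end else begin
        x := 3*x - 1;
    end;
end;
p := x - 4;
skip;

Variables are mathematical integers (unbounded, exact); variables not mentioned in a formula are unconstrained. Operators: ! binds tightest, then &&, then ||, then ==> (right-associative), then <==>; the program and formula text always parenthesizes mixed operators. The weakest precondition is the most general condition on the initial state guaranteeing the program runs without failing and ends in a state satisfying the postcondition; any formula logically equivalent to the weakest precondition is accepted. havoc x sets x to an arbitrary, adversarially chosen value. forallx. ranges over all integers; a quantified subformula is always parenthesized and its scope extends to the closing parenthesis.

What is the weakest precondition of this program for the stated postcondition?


Working backward. After the program, m <= 7 must hold.
Before skip: m <= 7
Before p := x - 4: m <= 7
Then branch requires m <= 7; else branch requires ((4*x <= -4 <==> 2*x <= 2*m - 8) ==> p <= 8) && ((!(4*x <= -4 <==> 2*x <= 2*m - 8)) ==> m <= 7).
Before the if: (m != p + 9 ==> m <= 7) && ((!(m != p + 9)) ==> (((4*x <= -4 <==> 2*x <= 2*m - 8) ==> p <= 8) && ((!(4*x <= -4 <==> 2*x <= 2*m - 8)) ==> m <= 7)))
Answer: WP = (m != p + 9 ==> m <= 7) && ((!(m != p + 9)) ==> (((4*x <= -4 <==> 2*x <= 2*m - 8) ==> p <= 8) && ((!(4*x <= -4 <==> 2*x <= 2*m - 8)) ==> m <= 7)))


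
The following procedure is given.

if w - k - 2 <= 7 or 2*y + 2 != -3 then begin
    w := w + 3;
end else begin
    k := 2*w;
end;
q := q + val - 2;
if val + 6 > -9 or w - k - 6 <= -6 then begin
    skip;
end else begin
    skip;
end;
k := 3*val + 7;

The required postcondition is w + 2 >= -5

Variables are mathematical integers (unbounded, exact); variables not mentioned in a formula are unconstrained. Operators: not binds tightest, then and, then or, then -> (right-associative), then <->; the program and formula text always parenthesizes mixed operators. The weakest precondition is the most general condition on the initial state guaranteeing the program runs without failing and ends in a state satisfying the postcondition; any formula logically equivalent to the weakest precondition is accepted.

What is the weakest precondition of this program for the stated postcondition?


Working backward. After the program, the postcondition w + 2 >= -5 must hold; in canonical form it is w >= -7.
Before k := 3*val + 7: w >= -7
Then branch requires w >= -7; else branch requires w >= -7.
Before the if: ((val > -15 or w <= k) -> w >= -7) and ((not (val > -15 or w <= k)) -> w >= -7)
Before q := q + val - 2: ((val > -15 or w <= k) -> w >= -7) and ((not (val > -15 or w <= k)) -> w >= -7)
Then branch requires ((val > -15 or w <= k - 3) -> w >= -10) and ((not (val > -15 or w <= k - 3)) -> w >= -10); else branch requires ((val > -15 or w >= 0) -> w >= -7) and ((not (val > -15 or w >= 0)) -> w >= -7).
Before the if: ((w <= k + 9 or 2*y != -5) -> (((val > -15 or w <= k - 3) -> w >= -10) and ((not (val > -15 or w <= k - 3)) -> w >= -10))) and ((not (w <= k + 9 or 2*y != -5)) -> (((val > -15 or w >= 0) -> w >= -7) and ((not (val > -15 or w >= 0)) -> w >= -7)))
Answer: WP = ((w <= k + 9 or 2*y != -5) -> (((val > -15 or w <= k - 3) -> w >= -10) and ((not (val > -15 or w <= k - 3)) -> w >= -10))) and ((not (w <= k + 9 or 2*y != -5)) -> (((val > -15 or w >= 0) -> w >= -7) and ((not (val > -15 or w >= 0)) -> w >= -7)))


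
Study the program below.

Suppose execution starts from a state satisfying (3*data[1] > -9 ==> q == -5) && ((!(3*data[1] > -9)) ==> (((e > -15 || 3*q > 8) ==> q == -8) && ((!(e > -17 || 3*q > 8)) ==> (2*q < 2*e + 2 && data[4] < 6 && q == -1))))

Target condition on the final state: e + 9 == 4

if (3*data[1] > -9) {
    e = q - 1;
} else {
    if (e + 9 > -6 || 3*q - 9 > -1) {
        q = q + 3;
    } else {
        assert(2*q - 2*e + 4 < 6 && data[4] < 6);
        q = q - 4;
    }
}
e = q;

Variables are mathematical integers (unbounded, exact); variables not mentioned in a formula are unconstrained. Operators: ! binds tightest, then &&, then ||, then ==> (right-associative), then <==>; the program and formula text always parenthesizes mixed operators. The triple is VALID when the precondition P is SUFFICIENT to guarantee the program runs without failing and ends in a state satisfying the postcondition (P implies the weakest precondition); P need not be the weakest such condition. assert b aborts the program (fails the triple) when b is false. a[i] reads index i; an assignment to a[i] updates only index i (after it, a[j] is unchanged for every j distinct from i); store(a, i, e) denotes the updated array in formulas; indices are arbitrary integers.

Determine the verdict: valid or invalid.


Working backward. After the program, the postcondition e + 9 == 4 must hold; in canonical form it is e == -5.
Before e := q: q == -5
Then branch requires q == -5; else branch requires ((e > -15 || 3*q > 8) ==> q == -8) && ((!(e > -15 || 3*q > 8)) ==> (2*q < 2*e + 2 && data[4] < 6 && q == -1)).
Before the if: (3*data[1] > -9 ==> q == -5) && ((!(3*data[1] > -9)) ==> (((e > -15 || 3*q > 8) ==> q == -8) && ((!(e > -15 || 3*q > 8)) ==> (2*q < 2*e + 2 && data[4] < 6 && q == -1))))
The weakest precondition is (3*data[1] > -9 ==> q == -5) && ((!(3*data[1] > -9)) ==> (((e > -15 || 3*q > 8) ==> q == -8) && ((!(e > -15 || 3*q > 8)) ==> (2*q < 2*e + 2 && data[4] < 6 && q == -1)))).
Check whether (3*data[1] > -9 ==> q == -5) && ((!(3*data[1] > -9)) ==> (((e > -15 || 3*q > 8) ==> q == -8) && ((!(e > -17 || 3*q > 8)) ==> (2*q < 2*e + 2 && data[4] < 6 && q == -1)))) implies it.
Countermodel: at the initial state data = {[1] = -3, [4] = -3, elsewhere -3}, e = -15, q = 0, the precondition holds but the weakest precondition fails.
Answer: invalid


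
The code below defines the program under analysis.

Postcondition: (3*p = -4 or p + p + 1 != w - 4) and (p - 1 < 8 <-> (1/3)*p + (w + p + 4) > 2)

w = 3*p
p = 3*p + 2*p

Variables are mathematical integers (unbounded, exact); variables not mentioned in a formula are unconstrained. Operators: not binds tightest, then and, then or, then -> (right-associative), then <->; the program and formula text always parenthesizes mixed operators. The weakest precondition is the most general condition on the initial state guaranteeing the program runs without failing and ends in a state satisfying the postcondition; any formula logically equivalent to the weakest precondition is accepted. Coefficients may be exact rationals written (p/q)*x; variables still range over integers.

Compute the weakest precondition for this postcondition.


Working backward. After the program, the postcondition (3*p = -4 or p + p + 1 != w - 4) and (p - 1 < 8 <-> (1/3)*p + (w + p + 4) > 2) must hold; in canonical form it is (3*p = -4 or 2*p != w - 5) and (p < 9 <-> (4/3)*p + w > -2).
Before p := 3*p + 2*p: (15*p = -4 or 10*p != w - 5) and (5*p < 9 <-> (20/3)*p + w > -2)
Before w := 3*p: (15*p = -4 or 7*p != -5) and (5*p < 9 <-> (29/3)*p > -2)
Answer: WP = (15*p = -4 or 7*p != -5) and (5*p < 9 <-> (29/3)*p > -2)


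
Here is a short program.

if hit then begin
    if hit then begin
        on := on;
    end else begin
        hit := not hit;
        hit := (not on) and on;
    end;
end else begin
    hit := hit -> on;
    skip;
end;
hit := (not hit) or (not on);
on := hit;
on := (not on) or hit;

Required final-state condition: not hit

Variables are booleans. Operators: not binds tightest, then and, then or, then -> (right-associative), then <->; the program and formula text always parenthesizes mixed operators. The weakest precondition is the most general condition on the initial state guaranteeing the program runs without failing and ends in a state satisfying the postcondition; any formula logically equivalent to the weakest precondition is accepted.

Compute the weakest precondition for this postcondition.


Working backward. After the program, not hit must hold.
Before on := (not on) or hit: not hit
Before on := hit: not hit
Before hit := (not hit) or (not on): not ((not hit) or (not on))
Then branch requires (hit -> (not ((not hit) or (not on)))) and hit; else branch requires not ((not (hit -> on)) or (not on)).
Before the if: (hit -> ((hit -> (not ((not hit) or (not on)))) and hit)) and ((not hit) -> (not ((not (hit -> on)) or (not on))))
Answer: WP = (hit -> ((hit -> (not ((not hit) or (not on)))) and hit)) and ((not hit) -> (not ((not (hit -> on)) or (not on))))


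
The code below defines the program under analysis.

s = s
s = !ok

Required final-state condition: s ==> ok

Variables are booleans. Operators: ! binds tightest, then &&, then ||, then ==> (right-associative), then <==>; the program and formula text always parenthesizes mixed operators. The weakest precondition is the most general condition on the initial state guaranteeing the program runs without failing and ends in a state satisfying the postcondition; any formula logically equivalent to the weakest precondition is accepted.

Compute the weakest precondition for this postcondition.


Working backward. After the program, s ==> ok must hold.
Before s := !ok: (!ok) ==> ok
Before s := s: (!ok) ==> ok
Answer: WP = (!ok) ==> ok


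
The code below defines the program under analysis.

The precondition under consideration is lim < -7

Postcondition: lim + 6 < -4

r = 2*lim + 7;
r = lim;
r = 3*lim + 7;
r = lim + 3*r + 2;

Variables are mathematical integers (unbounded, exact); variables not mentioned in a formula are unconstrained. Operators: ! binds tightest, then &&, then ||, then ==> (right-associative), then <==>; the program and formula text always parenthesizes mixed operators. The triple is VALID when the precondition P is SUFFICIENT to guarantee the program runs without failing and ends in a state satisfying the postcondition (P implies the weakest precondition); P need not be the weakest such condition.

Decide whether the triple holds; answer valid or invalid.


Working backward. After the program, the postcondition lim + 6 < -4 must hold; in canonical form it is lim < -10.
Before r := lim + 3*r + 2: lim < -10
Before r := 3*lim + 7: lim < -10
Before r := lim: lim < -10
Before r := 2*lim + 7: lim < -10
The weakest precondition is lim < -10.
Check whether lim < -7 implies it.
Countermodel: at the initial state lim = -10, the precondition holds but the weakest precondition fails.
Answer: invalid


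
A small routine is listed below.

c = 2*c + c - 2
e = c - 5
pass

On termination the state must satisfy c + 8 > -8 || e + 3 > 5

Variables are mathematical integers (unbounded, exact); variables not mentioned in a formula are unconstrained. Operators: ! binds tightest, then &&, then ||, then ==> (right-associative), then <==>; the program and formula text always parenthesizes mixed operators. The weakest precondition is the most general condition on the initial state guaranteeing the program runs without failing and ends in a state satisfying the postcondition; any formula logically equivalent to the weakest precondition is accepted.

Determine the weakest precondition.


Working backward. After the program, the postcondition c + 8 > -8 || e + 3 > 5 must hold; in canonical form it is c > -16 || e > 2.
Before skip: c > -16 || e > 2
Before e := c - 5: c > -16 || c > 7
Before c := 2*c + c - 2: 3*c > -14 || 3*c > 9
Answer: WP = 3*c > -14 || 3*c > 9


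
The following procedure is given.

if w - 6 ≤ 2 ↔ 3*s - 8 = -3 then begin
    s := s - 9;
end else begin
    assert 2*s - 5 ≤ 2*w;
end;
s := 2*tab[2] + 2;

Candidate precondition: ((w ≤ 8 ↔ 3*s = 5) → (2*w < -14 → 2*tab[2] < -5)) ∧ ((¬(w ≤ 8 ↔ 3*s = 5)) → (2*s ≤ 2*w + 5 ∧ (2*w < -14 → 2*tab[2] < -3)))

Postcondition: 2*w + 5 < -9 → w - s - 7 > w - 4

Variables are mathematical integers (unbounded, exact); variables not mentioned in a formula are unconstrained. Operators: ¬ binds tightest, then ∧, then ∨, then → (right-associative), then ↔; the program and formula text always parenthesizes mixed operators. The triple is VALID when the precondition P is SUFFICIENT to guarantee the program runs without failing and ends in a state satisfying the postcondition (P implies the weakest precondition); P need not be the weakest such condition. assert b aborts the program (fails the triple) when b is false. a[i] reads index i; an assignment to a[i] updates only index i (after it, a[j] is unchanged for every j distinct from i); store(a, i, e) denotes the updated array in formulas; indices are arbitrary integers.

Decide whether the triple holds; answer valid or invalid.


Working backward. After the program, the postcondition 2*w + 5 < -9 → w - s - 7 > w - 4 must hold; in canonical form it is 2*w < -14 → s < -3.
Before s := 2*tab[2] + 2: 2*w < -14 → 2*tab[2] < -5
Then branch requires 2*w < -14 → 2*tab[2] < -5; else branch requires 2*s ≤ 2*w + 5 ∧ (2*w < -14 → 2*tab[2] < -5).
Before the if: ((w ≤ 8 ↔ 3*s = 5) → (2*w < -14 → 2*tab[2] < -5)) ∧ ((¬(w ≤ 8 ↔ 3*s = 5)) → (2*s ≤ 2*w + 5 ∧ (2*w < -14 → 2*tab[2] < -5)))
The weakest precondition is ((w ≤ 8 ↔ 3*s = 5) → (2*w < -14 → 2*tab[2] < -5)) ∧ ((¬(w ≤ 8 ↔ 3*s = 5)) → (2*s ≤ 2*w + 5 ∧ (2*w < -14 → 2*tab[2] < -5))).
Check whether ((w ≤ 8 ↔ 3*s = 5) → (2*w < -14 → 2*tab[2] < -5)) ∧ ((¬(w ≤ 8 ↔ 3*s = 5)) → (2*s ≤ 2*w + 5 ∧ (2*w < -14 → 2*tab[2] < -3))) implies it.
Countermodel: at the initial state s = -6, tab = {[2] = -2, elsewhere -2}, w = -8, the precondition holds but the weakest precondition fails.
Answer: invalid


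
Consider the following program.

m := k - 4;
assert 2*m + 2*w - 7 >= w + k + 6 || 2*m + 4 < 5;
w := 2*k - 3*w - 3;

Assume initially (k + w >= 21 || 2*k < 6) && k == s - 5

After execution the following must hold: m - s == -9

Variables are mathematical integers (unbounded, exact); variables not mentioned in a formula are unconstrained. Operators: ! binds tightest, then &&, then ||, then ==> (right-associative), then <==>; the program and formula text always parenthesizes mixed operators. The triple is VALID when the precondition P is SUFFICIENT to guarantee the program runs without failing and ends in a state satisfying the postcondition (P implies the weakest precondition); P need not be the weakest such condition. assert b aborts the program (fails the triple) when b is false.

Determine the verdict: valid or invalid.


Working backward. After the program, the postcondition m - s == -9 must hold; in canonical form it is m == s - 9.
Before w := 2*k - 3*w - 3: m == s - 9
Before assert 2*m + 2*w - 7 >= w + k + 6 || 2*m + 4 < 5: (2*m + w >= k + 13 || 2*m < 1) && m == s - 9
Before m := k - 4: (k + w >= 21 || 2*k < 9) && k == s - 5
The weakest precondition is (k + w >= 21 || 2*k < 9) && k == s - 5.
Check whether (k + w >= 21 || 2*k < 6) && k == s - 5 implies it.
Every state satisfying the precondition satisfies the weakest precondition: the implication holds.
Answer: valid


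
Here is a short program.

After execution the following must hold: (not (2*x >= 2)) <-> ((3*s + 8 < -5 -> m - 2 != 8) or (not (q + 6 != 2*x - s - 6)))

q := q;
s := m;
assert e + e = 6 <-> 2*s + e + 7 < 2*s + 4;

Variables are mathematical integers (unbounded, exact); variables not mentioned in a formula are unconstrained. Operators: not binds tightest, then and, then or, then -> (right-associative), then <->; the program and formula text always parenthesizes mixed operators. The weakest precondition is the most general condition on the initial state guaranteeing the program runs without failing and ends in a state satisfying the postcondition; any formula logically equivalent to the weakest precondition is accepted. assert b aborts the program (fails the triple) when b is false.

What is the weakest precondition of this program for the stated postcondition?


Working backward. After the program, the postcondition (not (2*x >= 2)) <-> ((3*s + 8 < -5 -> m - 2 != 8) or (not (q + 6 != 2*x - s - 6))) must hold; in canonical form it is (not (2*x >= 2)) <-> ((3*s < -13 -> m != 10) or (not (q + s != 2*x - 12))).
Before assert e + e = 6 <-> 2*s + e + 7 < 2*s + 4: (2*e = 6 <-> e < -3) and ((not (2*x >= 2)) <-> ((3*s < -13 -> m != 10) or (not (q + s != 2*x - 12))))
Before s := m: (2*e = 6 <-> e < -3) and ((not (2*x >= 2)) <-> ((3*m < -13 -> m != 10) or (not (m + q != 2*x - 12))))
Before q := q: (2*e = 6 <-> e < -3) and ((not (2*x >= 2)) <-> ((3*m < -13 -> m != 10) or (not (m + q != 2*x - 12))))
Answer: WP = (2*e = 6 <-> e < -3) and ((not (2*x >= 2)) <-> ((3*m < -13 -> m != 10) or (not (m + q != 2*x - 12))))


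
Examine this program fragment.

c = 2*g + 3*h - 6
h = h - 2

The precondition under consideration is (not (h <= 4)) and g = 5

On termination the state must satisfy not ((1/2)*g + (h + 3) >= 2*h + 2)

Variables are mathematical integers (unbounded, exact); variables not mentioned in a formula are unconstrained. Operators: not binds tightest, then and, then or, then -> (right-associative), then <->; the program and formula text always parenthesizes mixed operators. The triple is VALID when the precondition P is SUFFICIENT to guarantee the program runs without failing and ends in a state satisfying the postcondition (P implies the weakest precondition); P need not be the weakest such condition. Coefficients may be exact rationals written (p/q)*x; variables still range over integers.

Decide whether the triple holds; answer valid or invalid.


Working backward. After the program, the postcondition not ((1/2)*g + (h + 3) >= 2*h + 2) must hold; in canonical form it is not ((1/2)*g >= h - 1).
Before h := h - 2: not ((1/2)*g >= h - 3)
Before c := 2*g + 3*h - 6: not ((1/2)*g >= h - 3)
The weakest precondition is not ((1/2)*g >= h - 3).
Check whether (not (h <= 4)) and g = 5 implies it.
Countermodel: at the initial state g = 5, h = 5, the precondition holds but the weakest precondition fails.
Answer: invalid


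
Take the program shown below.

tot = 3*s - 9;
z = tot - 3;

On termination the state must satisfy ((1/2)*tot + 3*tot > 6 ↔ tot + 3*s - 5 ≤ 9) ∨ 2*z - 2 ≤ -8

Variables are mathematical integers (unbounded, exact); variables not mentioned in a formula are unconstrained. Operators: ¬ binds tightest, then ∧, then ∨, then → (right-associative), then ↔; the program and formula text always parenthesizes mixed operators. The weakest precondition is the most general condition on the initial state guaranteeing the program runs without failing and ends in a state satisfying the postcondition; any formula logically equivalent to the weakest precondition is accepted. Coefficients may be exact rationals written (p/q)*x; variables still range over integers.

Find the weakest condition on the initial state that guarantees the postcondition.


Working backward. After the program, the postcondition ((1/2)*tot + 3*tot > 6 ↔ tot + 3*s - 5 ≤ 9) ∨ 2*z - 2 ≤ -8 must hold; in canonical form it is ((7/2)*tot > 6 ↔ 3*s + tot ≤ 14) ∨ 2*z ≤ -6.
Before z := tot - 3: ((7/2)*tot > 6 ↔ 3*s + tot ≤ 14) ∨ 2*tot ≤ 0
Before tot := 3*s - 9: ((21/2)*s > 75/2 ↔ 6*s ≤ 23) ∨ 6*s ≤ 18
Answer: WP = ((21/2)*s > 75/2 ↔ 6*s ≤ 23) ∨ 6*s ≤ 18


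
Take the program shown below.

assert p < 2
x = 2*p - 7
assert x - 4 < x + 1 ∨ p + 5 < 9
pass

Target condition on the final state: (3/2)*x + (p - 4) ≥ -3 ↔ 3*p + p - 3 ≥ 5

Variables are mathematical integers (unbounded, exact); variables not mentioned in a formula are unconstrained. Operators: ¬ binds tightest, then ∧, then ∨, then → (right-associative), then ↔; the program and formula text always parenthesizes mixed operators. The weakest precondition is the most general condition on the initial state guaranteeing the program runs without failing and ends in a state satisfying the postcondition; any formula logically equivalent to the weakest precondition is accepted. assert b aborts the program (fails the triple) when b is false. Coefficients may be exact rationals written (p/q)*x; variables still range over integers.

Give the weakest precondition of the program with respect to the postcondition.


Working backward. After the program, the postcondition (3/2)*x + (p - 4) ≥ -3 ↔ 3*p + p - 3 ≥ 5 must hold; in canonical form it is p + (3/2)*x ≥ 1 ↔ 4*p ≥ 8.
Before skip: p + (3/2)*x ≥ 1 ↔ 4*p ≥ 8
Before assert x - 4 < x + 1 ∨ p + 5 < 9: p + (3/2)*x ≥ 1 ↔ 4*p ≥ 8
Before x := 2*p - 7: 4*p ≥ 23/2 ↔ 4*p ≥ 8
Before assert p < 2: p < 2 ∧ (4*p ≥ 23/2 ↔ 4*p ≥ 8)
Answer: WP = p < 2 ∧ (4*p ≥ 23/2 ↔ 4*p ≥ 8)


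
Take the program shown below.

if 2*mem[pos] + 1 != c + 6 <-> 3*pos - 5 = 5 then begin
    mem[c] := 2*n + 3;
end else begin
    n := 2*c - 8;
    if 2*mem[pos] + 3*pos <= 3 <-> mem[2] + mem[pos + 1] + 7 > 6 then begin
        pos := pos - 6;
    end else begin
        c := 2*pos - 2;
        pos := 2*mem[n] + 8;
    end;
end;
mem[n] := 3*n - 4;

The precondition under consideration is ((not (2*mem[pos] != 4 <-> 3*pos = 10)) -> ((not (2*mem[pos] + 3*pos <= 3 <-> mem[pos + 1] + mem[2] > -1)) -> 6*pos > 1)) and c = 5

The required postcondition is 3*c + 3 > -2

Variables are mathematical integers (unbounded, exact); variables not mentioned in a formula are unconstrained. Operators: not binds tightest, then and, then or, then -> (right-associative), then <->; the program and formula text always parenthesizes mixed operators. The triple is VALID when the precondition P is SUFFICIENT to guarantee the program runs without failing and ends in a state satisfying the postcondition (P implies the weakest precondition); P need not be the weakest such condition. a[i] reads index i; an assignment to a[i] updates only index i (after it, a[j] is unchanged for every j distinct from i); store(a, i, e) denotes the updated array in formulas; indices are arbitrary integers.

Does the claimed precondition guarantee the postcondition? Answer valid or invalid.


Working backward. After the program, the postcondition 3*c + 3 > -2 must hold; in canonical form it is 3*c > -5.
Before mem[n] := 3*n - 4: 3*c > -5
Then branch requires 3*c > -5; else branch requires ((2*mem[pos] + 3*pos <= 3 <-> mem[pos + 1] + mem[2] > -1) -> 3*c > -5) and ((not (2*mem[pos] + 3*pos <= 3 <-> mem[pos + 1] + mem[2] > -1)) -> 6*pos > 1).
Before the if: ((2*mem[pos] != c + 5 <-> 3*pos = 10) -> 3*c > -5) and ((not (2*mem[pos] != c + 5 <-> 3*pos = 10)) -> (((2*mem[pos] + 3*pos <= 3 <-> mem[pos + 1] + mem[2] > -1) -> 3*c > -5) and ((not (2*mem[pos] + 3*pos <= 3 <-> mem[pos + 1] + mem[2] > -1)) -> 6*pos > 1)))
The weakest precondition is ((2*mem[pos] != c + 5 <-> 3*pos = 10) -> 3*c > -5) and ((not (2*mem[pos] != c + 5 <-> 3*pos = 10)) -> (((2*mem[pos] + 3*pos <= 3 <-> mem[pos + 1] + mem[2] > -1) -> 3*c > -5) and ((not (2*mem[pos] + 3*pos <= 3 <-> mem[pos + 1] + mem[2] > -1)) -> 6*pos > 1))).
Check whether ((not (2*mem[pos] != 4 <-> 3*pos = 10)) -> ((not (2*mem[pos] + 3*pos <= 3 <-> mem[pos + 1] + mem[2] > -1)) -> 6*pos > 1)) and c = 5 implies it.
Countermodel: at the initial state c = 5, mem = {[0] = 2, [1] = 7040, [2] = 15215, elsewhere 7040}, pos = 0, the precondition holds but the weakest precondition fails.
Answer: invalid
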